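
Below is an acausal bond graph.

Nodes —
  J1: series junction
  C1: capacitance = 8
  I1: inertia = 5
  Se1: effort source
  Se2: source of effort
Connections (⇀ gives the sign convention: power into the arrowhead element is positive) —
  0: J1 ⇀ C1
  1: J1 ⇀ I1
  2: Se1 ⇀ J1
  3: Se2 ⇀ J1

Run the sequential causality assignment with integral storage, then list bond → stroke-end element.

β2 stroke at J1  (Se1 fixes effort; stroke away)
β3 stroke at J1  (Se2 fixes effort; stroke away)
β0 stroke at J1  (prefer integral on C1)
β1 stroke at I1  (J1: last free bond brings flow in)

bond 0 →J1
bond 1 →I1
bond 2 →J1
bond 3 →J1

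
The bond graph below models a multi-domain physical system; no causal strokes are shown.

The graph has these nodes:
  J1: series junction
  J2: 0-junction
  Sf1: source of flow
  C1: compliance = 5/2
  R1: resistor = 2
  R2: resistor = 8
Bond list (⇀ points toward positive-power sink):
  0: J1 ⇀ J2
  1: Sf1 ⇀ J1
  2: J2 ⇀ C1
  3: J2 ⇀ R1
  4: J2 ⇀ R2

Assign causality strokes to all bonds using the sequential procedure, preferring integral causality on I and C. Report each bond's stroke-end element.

#1 →Sf1  (Sf1: flow source, stroke at near end)
#0 →J1  (common-f at J1 fixed by 1)
#2 →J2  (C1 outputs effort q/C1)
#3 →R1  (J2 effort already set via bond 2)
#4 →R2  (J2: bond 2 brought effort, rest push out)

β0 stroke→J1
β1 stroke→Sf1
β2 stroke→J2
β3 stroke→R1
β4 stroke→R2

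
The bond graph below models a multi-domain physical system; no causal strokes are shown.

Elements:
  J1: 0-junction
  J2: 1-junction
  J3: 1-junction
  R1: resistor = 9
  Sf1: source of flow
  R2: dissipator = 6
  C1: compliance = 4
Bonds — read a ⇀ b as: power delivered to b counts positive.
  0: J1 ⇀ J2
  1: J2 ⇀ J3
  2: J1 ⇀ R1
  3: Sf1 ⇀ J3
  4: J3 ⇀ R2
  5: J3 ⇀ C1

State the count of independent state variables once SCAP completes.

1  (C1 all integral)

b3 →Sf1  (source Sf1 imposes f)
b1 →J3  (1-jn J3 has f-setter on 3)
b4 →J3  (J3: bond 3 brought flow, rest push out)
b5 →J3  (J3: bond 3 brought flow, rest push out)
b0 →J2  (common-f at J2 fixed by 1)
b2 →J1  (only one effort-in slot at J1)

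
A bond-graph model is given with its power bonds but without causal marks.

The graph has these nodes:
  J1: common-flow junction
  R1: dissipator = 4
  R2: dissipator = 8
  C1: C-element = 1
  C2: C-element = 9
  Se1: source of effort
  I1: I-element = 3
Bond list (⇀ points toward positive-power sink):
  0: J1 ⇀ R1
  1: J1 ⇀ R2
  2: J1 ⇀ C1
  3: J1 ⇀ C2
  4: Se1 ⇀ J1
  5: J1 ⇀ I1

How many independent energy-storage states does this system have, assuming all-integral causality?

3  (C1, C2, I1 all integral)

bond 4 |J1  (Se1 (Se) sets effort on bond)
bond 2 |J1  (C1 integral (e out))
bond 3 |J1  (prefer integral on C2)
bond 5 |I1  (I1 outputs flow p/I1)
bond 0 |J1  (1-jn J1 has f-setter on 5)
bond 1 |J1  (J1 flow already set via bond 5)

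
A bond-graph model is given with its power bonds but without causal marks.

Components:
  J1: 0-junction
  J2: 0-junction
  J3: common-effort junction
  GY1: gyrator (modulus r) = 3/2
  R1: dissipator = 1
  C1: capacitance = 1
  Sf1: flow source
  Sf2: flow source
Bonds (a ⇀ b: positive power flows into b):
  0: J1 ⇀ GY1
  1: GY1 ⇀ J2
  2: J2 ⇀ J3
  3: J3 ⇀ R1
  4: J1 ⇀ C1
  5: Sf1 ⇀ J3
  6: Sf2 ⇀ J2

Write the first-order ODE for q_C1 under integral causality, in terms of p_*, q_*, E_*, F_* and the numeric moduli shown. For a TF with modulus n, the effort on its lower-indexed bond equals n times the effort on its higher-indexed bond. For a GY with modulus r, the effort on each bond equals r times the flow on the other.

dq_C1/dt = -2*F_Sf1/3 - 2*F_Sf2/3 - 4*q_C1/9

#5 |Sf1  (Sf1 fixes flow; stroke at Sf1)
#6 |Sf2  (Sf2: flow source, stroke at near end)
#4 |J1  (prefer integral on C1)
#0 |GY1  (J1 effort already set via bond 4)
#1 |GY1  (through GY1, causality inverts; strokes same side of GY1)
#2 |J2  (J2: last free bond brings effort in)
#3 |J3  (only one effort-in slot at J3)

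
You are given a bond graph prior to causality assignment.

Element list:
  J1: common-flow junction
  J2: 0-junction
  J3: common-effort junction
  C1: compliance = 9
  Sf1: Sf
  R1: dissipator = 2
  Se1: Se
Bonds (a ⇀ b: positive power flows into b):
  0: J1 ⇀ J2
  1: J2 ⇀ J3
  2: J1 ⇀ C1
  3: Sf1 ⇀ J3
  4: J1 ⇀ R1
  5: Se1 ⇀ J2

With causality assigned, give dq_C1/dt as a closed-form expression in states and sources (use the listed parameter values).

dq_C1/dt = -E_Se1/2 - q_C1/18

#3 |Sf1  (Sf1 (Sf) sets flow on bond)
#5 |J2  (Se1 fixes effort; stroke away)
#0 |J1  (0-jn J2 has e-setter on 5)
#1 |J3  (J2 effort already set via bond 5)
#2 |J1  (prefer integral on C1)
#4 |R1  (closing 1-jn rule on J1)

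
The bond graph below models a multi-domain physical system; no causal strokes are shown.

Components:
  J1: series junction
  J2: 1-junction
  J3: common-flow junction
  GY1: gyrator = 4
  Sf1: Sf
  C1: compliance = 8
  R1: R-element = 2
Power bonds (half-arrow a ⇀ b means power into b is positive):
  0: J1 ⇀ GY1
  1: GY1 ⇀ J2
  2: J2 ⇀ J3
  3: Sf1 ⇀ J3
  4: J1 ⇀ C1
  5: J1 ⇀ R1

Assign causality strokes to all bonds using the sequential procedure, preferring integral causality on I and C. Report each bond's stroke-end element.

b0 stroke at J1
b1 stroke at J2
b2 stroke at J3
b3 stroke at Sf1
b4 stroke at J1
b5 stroke at R1

bond 3 →Sf1  (source Sf1 imposes f)
bond 2 →J3  (1-jn J3 has f-setter on 3)
bond 1 →J2  (1-jn J2 has f-setter on 2)
bond 0 →J1  (GY1: gyrator matches bond 1)
bond 4 →J1  (prefer integral on C1)
bond 5 →R1  (only one flow-in slot at J1)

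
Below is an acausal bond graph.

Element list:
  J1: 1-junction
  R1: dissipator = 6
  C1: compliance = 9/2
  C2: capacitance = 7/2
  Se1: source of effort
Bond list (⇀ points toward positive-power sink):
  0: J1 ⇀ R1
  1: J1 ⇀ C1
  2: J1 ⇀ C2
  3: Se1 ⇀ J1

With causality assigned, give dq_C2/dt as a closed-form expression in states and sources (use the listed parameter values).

#3 |J1  (source Se1 imposes e)
#1 |J1  (C1 integral (e out))
#2 |J1  (C2 outputs effort q/C2)
#0 |R1  (J1: last free bond brings flow in)

dq_C2/dt = E_Se1/6 - q_C1/27 - q_C2/21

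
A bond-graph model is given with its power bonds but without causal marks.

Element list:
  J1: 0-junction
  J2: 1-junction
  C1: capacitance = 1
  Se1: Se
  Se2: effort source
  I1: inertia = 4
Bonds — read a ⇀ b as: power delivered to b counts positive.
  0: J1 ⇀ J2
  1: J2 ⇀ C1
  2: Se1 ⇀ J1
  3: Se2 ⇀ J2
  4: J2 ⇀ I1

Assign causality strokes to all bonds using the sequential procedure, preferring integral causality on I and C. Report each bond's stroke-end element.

#0 stroke at J2
#1 stroke at J2
#2 stroke at J1
#3 stroke at J2
#4 stroke at I1

bond 2 |J1  (Se1 (Se) sets effort on bond)
bond 3 |J2  (Se2: effort source, stroke at far end)
bond 0 |J2  (J1: bond 2 brought effort, rest push out)
bond 1 |J2  (C1: C, integral causality)
bond 4 |I1  (J2 needs exactly one f-in)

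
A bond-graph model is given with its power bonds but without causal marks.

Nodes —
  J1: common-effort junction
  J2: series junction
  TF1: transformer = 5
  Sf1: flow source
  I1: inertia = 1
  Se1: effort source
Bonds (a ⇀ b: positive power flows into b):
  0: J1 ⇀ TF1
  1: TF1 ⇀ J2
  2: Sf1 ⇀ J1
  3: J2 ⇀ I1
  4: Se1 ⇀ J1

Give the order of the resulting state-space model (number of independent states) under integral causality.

1  (I1 all integral)

#2 →Sf1  (Sf1: flow source, stroke at near end)
#4 →J1  (Se1 (Se) sets effort on bond)
#0 →TF1  (common-e at J1 fixed by 4)
#1 →J2  (TF1 one-in-one-out from 0)
#3 →I1  (J2 needs exactly one f-in)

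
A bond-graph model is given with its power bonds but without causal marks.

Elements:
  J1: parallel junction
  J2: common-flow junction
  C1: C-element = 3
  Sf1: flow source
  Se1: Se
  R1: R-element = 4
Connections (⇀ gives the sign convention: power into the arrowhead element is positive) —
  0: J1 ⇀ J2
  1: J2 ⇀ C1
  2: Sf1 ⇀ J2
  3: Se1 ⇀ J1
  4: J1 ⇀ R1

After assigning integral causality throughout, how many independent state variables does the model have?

1  (C1 all integral)

bond 2 stroke→Sf1  (Sf1 fixes flow; stroke at Sf1)
bond 3 stroke→J1  (Se1: effort source, stroke at far end)
bond 0 stroke→J2  (common-e at J1 fixed by 3)
bond 4 stroke→R1  (common-e at J1 fixed by 3)
bond 1 stroke→J2  (J2 flow already set via bond 2)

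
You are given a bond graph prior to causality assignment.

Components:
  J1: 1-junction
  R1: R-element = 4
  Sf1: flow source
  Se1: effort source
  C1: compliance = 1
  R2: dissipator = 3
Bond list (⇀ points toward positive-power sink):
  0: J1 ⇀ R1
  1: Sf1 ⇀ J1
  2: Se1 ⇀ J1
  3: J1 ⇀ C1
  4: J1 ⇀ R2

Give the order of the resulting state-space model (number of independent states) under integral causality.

b1 stroke at Sf1  (source Sf1 imposes f)
b2 stroke at J1  (Se1 fixes effort; stroke away)
b0 stroke at J1  (common-f at J1 fixed by 1)
b3 stroke at J1  (1-jn J1 has f-setter on 1)
b4 stroke at J1  (J1: bond 1 brought flow, rest push out)

1  (C1 all integral)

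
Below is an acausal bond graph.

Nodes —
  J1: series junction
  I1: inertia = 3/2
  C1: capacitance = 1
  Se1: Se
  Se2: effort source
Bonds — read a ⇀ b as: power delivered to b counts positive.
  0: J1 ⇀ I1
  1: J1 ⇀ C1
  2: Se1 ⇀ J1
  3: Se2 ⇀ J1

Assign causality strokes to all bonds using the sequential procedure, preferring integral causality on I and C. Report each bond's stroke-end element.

#2 |J1  (Se1 (Se) sets effort on bond)
#3 |J1  (Se2 (Se) sets effort on bond)
#0 |I1  (I1 integral (f out))
#1 |J1  (J1: bond 0 brought flow, rest push out)

#0 stroke at I1
#1 stroke at J1
#2 stroke at J1
#3 stroke at J1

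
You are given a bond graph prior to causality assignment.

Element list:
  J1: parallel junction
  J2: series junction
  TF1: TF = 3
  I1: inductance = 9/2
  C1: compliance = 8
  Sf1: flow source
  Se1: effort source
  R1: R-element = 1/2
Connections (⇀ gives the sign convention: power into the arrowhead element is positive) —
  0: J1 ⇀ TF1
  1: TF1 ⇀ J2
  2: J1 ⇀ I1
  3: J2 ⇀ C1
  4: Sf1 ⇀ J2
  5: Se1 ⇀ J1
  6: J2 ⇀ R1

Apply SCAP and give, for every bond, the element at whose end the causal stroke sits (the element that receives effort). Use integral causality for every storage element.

bond 4 |Sf1  (Sf1 fixes flow; stroke at Sf1)
bond 5 |J1  (source Se1 imposes e)
bond 0 |TF1  (J1 effort already set via bond 5)
bond 2 |I1  (common-e at J1 fixed by 5)
bond 1 |J2  (common-f at J2 fixed by 4)
bond 3 |J2  (J2: bond 4 brought flow, rest push out)
bond 6 |J2  (common-f at J2 fixed by 4)

β0 |TF1
β1 |J2
β2 |I1
β3 |J2
β4 |Sf1
β5 |J1
β6 |J2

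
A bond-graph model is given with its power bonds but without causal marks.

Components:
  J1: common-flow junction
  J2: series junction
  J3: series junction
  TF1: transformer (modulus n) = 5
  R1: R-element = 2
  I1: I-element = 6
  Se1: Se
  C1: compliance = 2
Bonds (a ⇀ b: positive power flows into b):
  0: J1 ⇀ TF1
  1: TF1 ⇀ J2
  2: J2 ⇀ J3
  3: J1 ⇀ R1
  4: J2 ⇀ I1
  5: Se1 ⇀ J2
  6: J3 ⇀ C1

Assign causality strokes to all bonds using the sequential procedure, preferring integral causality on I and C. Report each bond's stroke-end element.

bond 5 stroke→J2  (Se1 fixes effort; stroke away)
bond 4 stroke→I1  (I1 outputs flow p/I1)
bond 1 stroke→J2  (1-jn J2 has f-setter on 4)
bond 2 stroke→J2  (J2 flow already set via bond 4)
bond 6 stroke→J3  (common-f at J3 fixed by 2)
bond 0 stroke→TF1  (TF1 one-in-one-out from 1)
bond 3 stroke→J1  (J1 flow already set via bond 0)

bond 0 stroke→TF1
bond 1 stroke→J2
bond 2 stroke→J2
bond 3 stroke→J1
bond 4 stroke→I1
bond 5 stroke→J2
bond 6 stroke→J3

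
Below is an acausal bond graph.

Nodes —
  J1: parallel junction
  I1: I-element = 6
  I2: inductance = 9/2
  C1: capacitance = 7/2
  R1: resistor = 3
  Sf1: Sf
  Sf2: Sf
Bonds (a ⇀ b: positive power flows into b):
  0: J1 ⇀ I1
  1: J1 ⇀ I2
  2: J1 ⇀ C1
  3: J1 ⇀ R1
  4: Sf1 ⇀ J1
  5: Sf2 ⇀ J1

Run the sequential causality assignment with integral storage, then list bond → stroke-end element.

#4 |Sf1  (source Sf1 imposes f)
#5 |Sf2  (Sf2: flow source, stroke at near end)
#0 |I1  (I1 integral (f out))
#1 |I2  (I2: I, integral causality)
#2 |J1  (prefer integral on C1)
#3 |R1  (J1: bond 2 brought effort, rest push out)

b0 |I1
b1 |I2
b2 |J1
b3 |R1
b4 |Sf1
b5 |Sf2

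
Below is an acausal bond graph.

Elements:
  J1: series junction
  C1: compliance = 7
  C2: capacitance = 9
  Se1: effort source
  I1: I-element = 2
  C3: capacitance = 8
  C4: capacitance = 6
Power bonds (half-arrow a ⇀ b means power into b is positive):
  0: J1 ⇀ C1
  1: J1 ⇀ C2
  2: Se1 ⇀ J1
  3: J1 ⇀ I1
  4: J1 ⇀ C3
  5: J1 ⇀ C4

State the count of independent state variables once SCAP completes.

5  (C1, C2, C3, C4, I1 all integral)

#2 stroke→J1  (Se1 fixes effort; stroke away)
#0 stroke→J1  (C1 integral (e out))
#1 stroke→J1  (C2: C, integral causality)
#3 stroke→I1  (I1 integral (f out))
#4 stroke→J1  (J1: bond 3 brought flow, rest push out)
#5 stroke→J1  (1-jn J1 has f-setter on 3)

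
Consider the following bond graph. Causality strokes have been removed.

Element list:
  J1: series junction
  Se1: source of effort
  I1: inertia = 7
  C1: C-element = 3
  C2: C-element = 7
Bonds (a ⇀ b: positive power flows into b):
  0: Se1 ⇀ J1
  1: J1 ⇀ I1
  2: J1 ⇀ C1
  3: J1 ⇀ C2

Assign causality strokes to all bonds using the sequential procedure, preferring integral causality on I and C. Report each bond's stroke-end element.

bond 0 stroke→J1  (source Se1 imposes e)
bond 1 stroke→I1  (I1 integral (f out))
bond 2 stroke→J1  (common-f at J1 fixed by 1)
bond 3 stroke→J1  (J1: bond 1 brought flow, rest push out)

b0 stroke at J1
b1 stroke at I1
b2 stroke at J1
b3 stroke at J1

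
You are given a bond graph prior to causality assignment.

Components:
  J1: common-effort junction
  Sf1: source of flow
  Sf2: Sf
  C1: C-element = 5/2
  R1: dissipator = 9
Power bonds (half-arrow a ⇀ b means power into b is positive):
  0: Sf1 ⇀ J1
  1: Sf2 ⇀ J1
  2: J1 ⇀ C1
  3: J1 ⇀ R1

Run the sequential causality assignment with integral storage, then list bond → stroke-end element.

#0 stroke→Sf1
#1 stroke→Sf2
#2 stroke→J1
#3 stroke→R1

bond 0 stroke→Sf1  (Sf1 fixes flow; stroke at Sf1)
bond 1 stroke→Sf2  (Sf2 (Sf) sets flow on bond)
bond 2 stroke→J1  (C1: C, integral causality)
bond 3 stroke→R1  (common-e at J1 fixed by 2)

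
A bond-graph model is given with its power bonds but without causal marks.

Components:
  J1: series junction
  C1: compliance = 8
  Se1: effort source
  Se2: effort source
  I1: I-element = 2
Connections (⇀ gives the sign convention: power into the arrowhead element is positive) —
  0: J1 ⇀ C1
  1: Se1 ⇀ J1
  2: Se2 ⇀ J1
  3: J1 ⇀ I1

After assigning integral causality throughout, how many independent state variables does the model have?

b1 stroke→J1  (Se1 fixes effort; stroke away)
b2 stroke→J1  (Se2 (Se) sets effort on bond)
b0 stroke→J1  (C1 integral (e out))
b3 stroke→I1  (closing 1-jn rule on J1)

2  (C1, I1 all integral)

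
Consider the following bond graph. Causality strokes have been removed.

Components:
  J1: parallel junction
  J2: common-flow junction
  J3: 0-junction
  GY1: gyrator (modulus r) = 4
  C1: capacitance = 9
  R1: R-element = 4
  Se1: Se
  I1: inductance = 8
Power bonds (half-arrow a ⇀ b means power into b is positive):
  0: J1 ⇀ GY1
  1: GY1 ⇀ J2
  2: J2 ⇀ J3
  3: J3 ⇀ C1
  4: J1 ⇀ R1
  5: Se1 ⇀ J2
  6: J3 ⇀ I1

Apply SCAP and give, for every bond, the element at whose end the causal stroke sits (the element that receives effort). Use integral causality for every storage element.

b5 →J2  (Se1 (Se) sets effort on bond)
b3 →J3  (C1 integral (e out))
b2 →J2  (0-jn J3 has e-setter on 3)
b6 →I1  (J3: bond 3 brought effort, rest push out)
b1 →GY1  (J2: last free bond brings flow in)
b0 →GY1  (GY1 both-in/both-out from 1)
b4 →J1  (J1: last free bond brings effort in)

#0 →GY1
#1 →GY1
#2 →J2
#3 →J3
#4 →J1
#5 →J2
#6 →I1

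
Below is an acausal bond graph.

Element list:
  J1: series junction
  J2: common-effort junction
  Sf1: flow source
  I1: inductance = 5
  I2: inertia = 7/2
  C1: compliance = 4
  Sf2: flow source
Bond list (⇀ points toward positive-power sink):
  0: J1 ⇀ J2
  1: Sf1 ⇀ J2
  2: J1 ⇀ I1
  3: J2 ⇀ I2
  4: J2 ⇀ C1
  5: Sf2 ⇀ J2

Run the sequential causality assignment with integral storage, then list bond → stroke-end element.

b0 stroke at J1
b1 stroke at Sf1
b2 stroke at I1
b3 stroke at I2
b4 stroke at J2
b5 stroke at Sf2

bond 1 |Sf1  (source Sf1 imposes f)
bond 5 |Sf2  (Sf2: flow source, stroke at near end)
bond 2 |I1  (I1: I, integral causality)
bond 0 |J1  (1-jn J1 has f-setter on 2)
bond 3 |I2  (prefer integral on I2)
bond 4 |J2  (closing 0-jn rule on J2)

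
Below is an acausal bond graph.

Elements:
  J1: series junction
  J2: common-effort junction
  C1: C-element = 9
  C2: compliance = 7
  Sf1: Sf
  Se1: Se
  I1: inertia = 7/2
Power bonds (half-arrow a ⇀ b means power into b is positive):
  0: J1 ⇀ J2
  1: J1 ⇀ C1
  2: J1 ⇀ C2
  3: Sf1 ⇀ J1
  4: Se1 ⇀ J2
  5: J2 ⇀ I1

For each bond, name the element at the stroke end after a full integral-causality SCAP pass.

bond 0 stroke→J1
bond 1 stroke→J1
bond 2 stroke→J1
bond 3 stroke→Sf1
bond 4 stroke→J2
bond 5 stroke→I1

b3 stroke→Sf1  (source Sf1 imposes f)
b4 stroke→J2  (source Se1 imposes e)
b0 stroke→J1  (common-f at J1 fixed by 3)
b1 stroke→J1  (common-f at J1 fixed by 3)
b2 stroke→J1  (1-jn J1 has f-setter on 3)
b5 stroke→I1  (common-e at J2 fixed by 4)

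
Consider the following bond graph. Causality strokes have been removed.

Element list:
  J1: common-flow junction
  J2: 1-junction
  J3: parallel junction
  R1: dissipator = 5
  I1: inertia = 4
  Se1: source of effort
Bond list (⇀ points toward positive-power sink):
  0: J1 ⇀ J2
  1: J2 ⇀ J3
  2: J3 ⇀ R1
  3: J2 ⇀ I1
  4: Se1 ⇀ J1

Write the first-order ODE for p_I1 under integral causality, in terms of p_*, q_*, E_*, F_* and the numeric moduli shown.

dp_I1/dt = E_Se1 - 5*p_I1/4

β4 stroke at J1  (Se1 (Se) sets effort on bond)
β0 stroke at J2  (only one flow-in slot at J1)
β3 stroke at I1  (I1 outputs flow p/I1)
β1 stroke at J2  (common-f at J2 fixed by 3)
β2 stroke at J3  (closing 0-jn rule on J3)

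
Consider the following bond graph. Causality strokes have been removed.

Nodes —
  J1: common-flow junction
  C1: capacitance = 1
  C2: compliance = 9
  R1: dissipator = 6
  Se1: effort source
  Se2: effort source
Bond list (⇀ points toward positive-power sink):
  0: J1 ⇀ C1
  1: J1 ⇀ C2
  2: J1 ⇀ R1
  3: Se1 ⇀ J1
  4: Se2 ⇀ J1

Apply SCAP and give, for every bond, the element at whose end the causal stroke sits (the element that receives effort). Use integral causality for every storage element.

#3 |J1  (source Se1 imposes e)
#4 |J1  (Se2 fixes effort; stroke away)
#0 |J1  (prefer integral on C1)
#1 |J1  (C2 integral (e out))
#2 |R1  (J1: last free bond brings flow in)

b0 →J1
b1 →J1
b2 →R1
b3 →J1
b4 →J1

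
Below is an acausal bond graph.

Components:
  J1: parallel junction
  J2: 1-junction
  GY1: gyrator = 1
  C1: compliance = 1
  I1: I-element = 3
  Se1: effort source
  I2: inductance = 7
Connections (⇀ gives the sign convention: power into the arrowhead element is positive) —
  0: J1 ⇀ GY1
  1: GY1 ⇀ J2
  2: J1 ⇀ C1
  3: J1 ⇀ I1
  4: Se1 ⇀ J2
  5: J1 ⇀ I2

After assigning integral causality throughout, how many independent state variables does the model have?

β4 |J2  (Se1 fixes effort; stroke away)
β1 |GY1  (J2 needs exactly one f-in)
β0 |GY1  (through GY1, causality inverts; strokes same side of GY1)
β2 |J1  (C1 outputs effort q/C1)
β3 |I1  (J1: bond 2 brought effort, rest push out)
β5 |I2  (J1: bond 2 brought effort, rest push out)

3  (C1, I1, I2 all integral)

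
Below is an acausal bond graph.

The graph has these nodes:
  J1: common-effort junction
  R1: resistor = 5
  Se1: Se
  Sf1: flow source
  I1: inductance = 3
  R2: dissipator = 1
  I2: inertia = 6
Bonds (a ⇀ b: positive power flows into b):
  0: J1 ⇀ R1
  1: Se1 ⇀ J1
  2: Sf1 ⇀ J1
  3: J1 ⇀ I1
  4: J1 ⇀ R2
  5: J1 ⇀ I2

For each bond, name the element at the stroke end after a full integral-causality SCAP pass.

β0 stroke→R1
β1 stroke→J1
β2 stroke→Sf1
β3 stroke→I1
β4 stroke→R2
β5 stroke→I2

#1 |J1  (Se1 (Se) sets effort on bond)
#2 |Sf1  (source Sf1 imposes f)
#0 |R1  (J1 effort already set via bond 1)
#3 |I1  (J1: bond 1 brought effort, rest push out)
#4 |R2  (J1: bond 1 brought effort, rest push out)
#5 |I2  (common-e at J1 fixed by 1)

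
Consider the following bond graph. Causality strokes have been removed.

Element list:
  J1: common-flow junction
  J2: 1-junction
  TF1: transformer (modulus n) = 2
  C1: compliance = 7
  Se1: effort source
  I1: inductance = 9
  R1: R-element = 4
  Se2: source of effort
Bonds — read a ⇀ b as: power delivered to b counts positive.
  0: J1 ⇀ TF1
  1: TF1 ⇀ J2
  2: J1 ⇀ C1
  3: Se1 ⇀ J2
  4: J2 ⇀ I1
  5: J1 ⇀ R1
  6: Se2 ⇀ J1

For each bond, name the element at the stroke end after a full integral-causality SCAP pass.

β0 stroke at TF1
β1 stroke at J2
β2 stroke at J1
β3 stroke at J2
β4 stroke at I1
β5 stroke at J1
β6 stroke at J1

b3 |J2  (Se1: effort source, stroke at far end)
b6 |J1  (Se2 (Se) sets effort on bond)
b2 |J1  (C1: C, integral causality)
b4 |I1  (I1 integral (f out))
b1 |J2  (J2 flow already set via bond 4)
b0 |TF1  (TF1 one-in-one-out from 1)
b5 |J1  (common-f at J1 fixed by 0)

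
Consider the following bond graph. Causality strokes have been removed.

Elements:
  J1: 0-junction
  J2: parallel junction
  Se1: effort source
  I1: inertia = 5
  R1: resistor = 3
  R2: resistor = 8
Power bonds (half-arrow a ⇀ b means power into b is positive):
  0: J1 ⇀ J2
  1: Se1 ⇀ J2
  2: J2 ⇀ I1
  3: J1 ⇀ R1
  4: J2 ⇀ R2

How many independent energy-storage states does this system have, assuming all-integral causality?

1  (I1 all integral)

β1 stroke at J2  (Se1 (Se) sets effort on bond)
β0 stroke at J1  (0-jn J2 has e-setter on 1)
β2 stroke at I1  (J2 effort already set via bond 1)
β4 stroke at R2  (common-e at J2 fixed by 1)
β3 stroke at R1  (0-jn J1 has e-setter on 0)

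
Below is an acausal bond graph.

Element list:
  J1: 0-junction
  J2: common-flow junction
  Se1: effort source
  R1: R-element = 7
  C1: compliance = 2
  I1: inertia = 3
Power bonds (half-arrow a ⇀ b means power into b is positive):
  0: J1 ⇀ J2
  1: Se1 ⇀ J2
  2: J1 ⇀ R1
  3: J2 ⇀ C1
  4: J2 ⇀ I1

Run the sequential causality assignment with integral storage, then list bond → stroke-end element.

b1 |J2  (Se1: effort source, stroke at far end)
b3 |J2  (C1 outputs effort q/C1)
b4 |I1  (I1 outputs flow p/I1)
b0 |J2  (1-jn J2 has f-setter on 4)
b2 |J1  (J1 needs exactly one e-in)

b0 stroke at J2
b1 stroke at J2
b2 stroke at J1
b3 stroke at J2
b4 stroke at I1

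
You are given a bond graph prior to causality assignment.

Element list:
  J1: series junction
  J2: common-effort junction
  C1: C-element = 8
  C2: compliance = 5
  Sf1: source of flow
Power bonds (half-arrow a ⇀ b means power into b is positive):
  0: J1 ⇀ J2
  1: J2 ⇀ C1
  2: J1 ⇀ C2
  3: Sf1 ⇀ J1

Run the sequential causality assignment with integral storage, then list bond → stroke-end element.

b3 stroke→Sf1  (Sf1 (Sf) sets flow on bond)
b0 stroke→J1  (1-jn J1 has f-setter on 3)
b2 stroke→J1  (common-f at J1 fixed by 3)
b1 stroke→J2  (J2: last free bond brings effort in)

#0 stroke at J1
#1 stroke at J2
#2 stroke at J1
#3 stroke at Sf1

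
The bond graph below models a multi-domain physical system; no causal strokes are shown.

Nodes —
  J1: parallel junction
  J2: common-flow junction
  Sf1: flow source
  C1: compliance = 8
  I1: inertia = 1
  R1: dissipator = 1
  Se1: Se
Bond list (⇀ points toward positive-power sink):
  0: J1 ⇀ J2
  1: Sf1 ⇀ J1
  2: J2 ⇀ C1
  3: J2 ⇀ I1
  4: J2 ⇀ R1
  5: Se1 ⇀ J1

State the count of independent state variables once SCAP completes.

2  (C1, I1 all integral)

#1 stroke at Sf1  (Sf1: flow source, stroke at near end)
#5 stroke at J1  (Se1 (Se) sets effort on bond)
#0 stroke at J2  (0-jn J1 has e-setter on 5)
#2 stroke at J2  (C1 outputs effort q/C1)
#3 stroke at I1  (prefer integral on I1)
#4 stroke at J2  (J2 flow already set via bond 3)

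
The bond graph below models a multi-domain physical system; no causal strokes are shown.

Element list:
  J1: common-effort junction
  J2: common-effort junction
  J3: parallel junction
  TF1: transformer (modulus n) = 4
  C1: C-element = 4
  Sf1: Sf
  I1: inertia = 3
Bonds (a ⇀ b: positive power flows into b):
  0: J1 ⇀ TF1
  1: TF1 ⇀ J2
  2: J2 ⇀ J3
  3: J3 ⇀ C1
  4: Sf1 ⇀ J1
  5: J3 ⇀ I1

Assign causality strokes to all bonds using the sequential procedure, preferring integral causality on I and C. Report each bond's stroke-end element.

β4 stroke at Sf1  (Sf1 fixes flow; stroke at Sf1)
β0 stroke at J1  (J1 needs exactly one e-in)
β1 stroke at TF1  (TF1 one-in-one-out from 0)
β2 stroke at J2  (only one effort-in slot at J2)
β3 stroke at J3  (C1 integral (e out))
β5 stroke at I1  (0-jn J3 has e-setter on 3)

β0 →J1
β1 →TF1
β2 →J2
β3 →J3
β4 →Sf1
β5 →I1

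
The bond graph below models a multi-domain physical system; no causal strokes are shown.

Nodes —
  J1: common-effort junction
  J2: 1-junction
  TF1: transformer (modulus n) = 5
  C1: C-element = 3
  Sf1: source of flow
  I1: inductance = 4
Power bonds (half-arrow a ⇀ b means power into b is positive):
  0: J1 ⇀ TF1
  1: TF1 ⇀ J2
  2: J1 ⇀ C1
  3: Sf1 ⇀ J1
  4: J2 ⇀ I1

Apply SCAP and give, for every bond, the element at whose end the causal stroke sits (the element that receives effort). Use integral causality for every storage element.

β3 →Sf1  (source Sf1 imposes f)
β2 →J1  (C1 outputs effort q/C1)
β0 →TF1  (0-jn J1 has e-setter on 2)
β1 →J2  (TF1: transformer flips bond 0)
β4 →I1  (closing 1-jn rule on J2)

#0 stroke at TF1
#1 stroke at J2
#2 stroke at J1
#3 stroke at Sf1
#4 stroke at I1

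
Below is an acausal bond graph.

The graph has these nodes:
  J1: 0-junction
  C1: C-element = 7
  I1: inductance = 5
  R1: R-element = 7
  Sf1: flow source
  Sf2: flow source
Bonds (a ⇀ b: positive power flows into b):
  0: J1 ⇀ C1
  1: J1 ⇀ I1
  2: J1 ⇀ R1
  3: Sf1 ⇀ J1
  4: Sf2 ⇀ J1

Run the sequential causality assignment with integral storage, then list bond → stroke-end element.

#3 stroke at Sf1  (Sf1 (Sf) sets flow on bond)
#4 stroke at Sf2  (Sf2 (Sf) sets flow on bond)
#0 stroke at J1  (C1 integral (e out))
#1 stroke at I1  (common-e at J1 fixed by 0)
#2 stroke at R1  (common-e at J1 fixed by 0)

#0 →J1
#1 →I1
#2 →R1
#3 →Sf1
#4 →Sf2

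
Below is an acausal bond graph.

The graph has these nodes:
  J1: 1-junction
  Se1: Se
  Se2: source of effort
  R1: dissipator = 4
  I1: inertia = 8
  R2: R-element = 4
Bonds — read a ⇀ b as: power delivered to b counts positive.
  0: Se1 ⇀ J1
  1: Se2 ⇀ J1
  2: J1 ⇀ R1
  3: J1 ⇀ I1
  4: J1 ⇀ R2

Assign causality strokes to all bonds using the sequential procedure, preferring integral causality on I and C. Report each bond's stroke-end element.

β0 →J1  (Se1 fixes effort; stroke away)
β1 →J1  (Se2: effort source, stroke at far end)
β3 →I1  (I1 integral (f out))
β2 →J1  (1-jn J1 has f-setter on 3)
β4 →J1  (1-jn J1 has f-setter on 3)

#0 |J1
#1 |J1
#2 |J1
#3 |I1
#4 |J1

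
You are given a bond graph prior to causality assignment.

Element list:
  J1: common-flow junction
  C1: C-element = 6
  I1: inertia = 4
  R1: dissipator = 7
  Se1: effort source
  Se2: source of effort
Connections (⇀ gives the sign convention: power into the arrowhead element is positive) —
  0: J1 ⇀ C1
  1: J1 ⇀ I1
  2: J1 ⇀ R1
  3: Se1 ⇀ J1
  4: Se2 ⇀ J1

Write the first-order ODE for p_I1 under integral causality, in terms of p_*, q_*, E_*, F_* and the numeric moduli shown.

b3 →J1  (source Se1 imposes e)
b4 →J1  (Se2 (Se) sets effort on bond)
b0 →J1  (C1: C, integral causality)
b1 →I1  (I1 integral (f out))
b2 →J1  (J1 flow already set via bond 1)

dp_I1/dt = E_Se1 + E_Se2 - 7*p_I1/4 - q_C1/6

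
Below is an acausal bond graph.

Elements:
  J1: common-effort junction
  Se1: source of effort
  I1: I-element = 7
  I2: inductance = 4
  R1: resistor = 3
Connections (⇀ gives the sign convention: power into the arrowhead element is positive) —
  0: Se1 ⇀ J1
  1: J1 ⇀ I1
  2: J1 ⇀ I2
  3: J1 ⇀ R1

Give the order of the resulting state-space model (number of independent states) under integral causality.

2  (I1, I2 all integral)

bond 0 →J1  (source Se1 imposes e)
bond 1 →I1  (0-jn J1 has e-setter on 0)
bond 2 →I2  (common-e at J1 fixed by 0)
bond 3 →R1  (J1: bond 0 brought effort, rest push out)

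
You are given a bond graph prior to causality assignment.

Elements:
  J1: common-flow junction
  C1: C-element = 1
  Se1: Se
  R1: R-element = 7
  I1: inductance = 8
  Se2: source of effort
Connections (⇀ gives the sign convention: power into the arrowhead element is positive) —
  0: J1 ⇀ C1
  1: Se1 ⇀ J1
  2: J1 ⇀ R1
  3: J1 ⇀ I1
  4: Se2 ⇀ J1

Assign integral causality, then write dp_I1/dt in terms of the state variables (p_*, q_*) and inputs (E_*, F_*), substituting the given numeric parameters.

dp_I1/dt = E_Se1 + E_Se2 - 7*p_I1/8 - q_C1

β1 |J1  (source Se1 imposes e)
β4 |J1  (Se2 fixes effort; stroke away)
β0 |J1  (C1: C, integral causality)
β3 |I1  (I1: I, integral causality)
β2 |J1  (J1 flow already set via bond 3)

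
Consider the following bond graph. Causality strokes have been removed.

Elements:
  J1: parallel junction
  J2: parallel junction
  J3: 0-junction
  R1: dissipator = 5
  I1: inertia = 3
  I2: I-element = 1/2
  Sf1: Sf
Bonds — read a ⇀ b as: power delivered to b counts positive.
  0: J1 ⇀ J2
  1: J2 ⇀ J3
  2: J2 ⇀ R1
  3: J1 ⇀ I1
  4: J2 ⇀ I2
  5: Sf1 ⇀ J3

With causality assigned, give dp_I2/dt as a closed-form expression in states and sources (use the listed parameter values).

dp_I2/dt = 5*F_Sf1 - 5*p_I1/3 - 10*p_I2

bond 5 stroke at Sf1  (Sf1: flow source, stroke at near end)
bond 1 stroke at J3  (J3 needs exactly one e-in)
bond 3 stroke at I1  (prefer integral on I1)
bond 0 stroke at J1  (J1 needs exactly one e-in)
bond 4 stroke at I2  (prefer integral on I2)
bond 2 stroke at J2  (J2 needs exactly one e-in)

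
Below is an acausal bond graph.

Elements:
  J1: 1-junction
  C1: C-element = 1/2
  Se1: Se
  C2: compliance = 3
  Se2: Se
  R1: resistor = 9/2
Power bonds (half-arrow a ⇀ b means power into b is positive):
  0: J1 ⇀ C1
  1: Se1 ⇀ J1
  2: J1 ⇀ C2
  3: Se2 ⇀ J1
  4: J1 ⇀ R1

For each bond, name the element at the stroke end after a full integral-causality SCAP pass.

b0 |J1
b1 |J1
b2 |J1
b3 |J1
b4 |R1

b1 |J1  (source Se1 imposes e)
b3 |J1  (source Se2 imposes e)
b0 |J1  (C1 integral (e out))
b2 |J1  (C2 outputs effort q/C2)
b4 |R1  (only one flow-in slot at J1)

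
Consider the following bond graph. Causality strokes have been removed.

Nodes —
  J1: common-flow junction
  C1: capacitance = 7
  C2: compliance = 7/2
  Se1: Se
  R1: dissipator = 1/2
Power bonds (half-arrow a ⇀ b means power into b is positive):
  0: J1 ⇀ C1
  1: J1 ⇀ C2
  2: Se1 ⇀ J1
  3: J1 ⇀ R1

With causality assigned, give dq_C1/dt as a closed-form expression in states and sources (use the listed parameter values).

b2 →J1  (Se1 (Se) sets effort on bond)
b0 →J1  (C1: C, integral causality)
b1 →J1  (prefer integral on C2)
b3 →R1  (closing 1-jn rule on J1)

dq_C1/dt = 2*E_Se1 - 2*q_C1/7 - 4*q_C2/7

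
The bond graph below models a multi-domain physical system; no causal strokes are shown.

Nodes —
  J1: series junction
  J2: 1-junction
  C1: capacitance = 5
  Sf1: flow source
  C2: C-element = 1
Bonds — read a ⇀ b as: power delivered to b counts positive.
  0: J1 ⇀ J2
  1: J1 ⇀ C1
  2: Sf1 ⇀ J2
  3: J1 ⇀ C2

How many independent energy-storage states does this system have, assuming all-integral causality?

2  (C1, C2 all integral)

b2 |Sf1  (Sf1: flow source, stroke at near end)
b0 |J2  (1-jn J2 has f-setter on 2)
b1 |J1  (J1 flow already set via bond 0)
b3 |J1  (1-jn J1 has f-setter on 0)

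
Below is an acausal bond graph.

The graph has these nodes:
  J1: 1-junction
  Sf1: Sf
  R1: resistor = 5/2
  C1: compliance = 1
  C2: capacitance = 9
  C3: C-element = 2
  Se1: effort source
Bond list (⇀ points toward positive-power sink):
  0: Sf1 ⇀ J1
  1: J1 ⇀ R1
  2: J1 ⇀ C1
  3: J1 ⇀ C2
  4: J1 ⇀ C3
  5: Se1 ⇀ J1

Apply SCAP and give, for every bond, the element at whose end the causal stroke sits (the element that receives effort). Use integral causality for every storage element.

#0 stroke at Sf1
#1 stroke at J1
#2 stroke at J1
#3 stroke at J1
#4 stroke at J1
#5 stroke at J1

bond 0 stroke at Sf1  (Sf1 (Sf) sets flow on bond)
bond 5 stroke at J1  (Se1 fixes effort; stroke away)
bond 1 stroke at J1  (1-jn J1 has f-setter on 0)
bond 2 stroke at J1  (J1 flow already set via bond 0)
bond 3 stroke at J1  (1-jn J1 has f-setter on 0)
bond 4 stroke at J1  (J1: bond 0 brought flow, rest push out)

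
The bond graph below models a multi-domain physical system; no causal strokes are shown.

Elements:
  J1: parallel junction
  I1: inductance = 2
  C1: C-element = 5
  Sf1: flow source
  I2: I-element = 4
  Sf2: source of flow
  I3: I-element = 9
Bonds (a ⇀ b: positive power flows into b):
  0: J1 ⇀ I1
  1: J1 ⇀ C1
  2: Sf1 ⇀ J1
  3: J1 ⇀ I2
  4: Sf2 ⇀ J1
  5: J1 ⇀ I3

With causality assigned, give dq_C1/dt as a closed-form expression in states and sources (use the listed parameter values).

β2 |Sf1  (Sf1 fixes flow; stroke at Sf1)
β4 |Sf2  (Sf2 (Sf) sets flow on bond)
β0 |I1  (prefer integral on I1)
β1 |J1  (prefer integral on C1)
β3 |I2  (J1 effort already set via bond 1)
β5 |I3  (J1: bond 1 brought effort, rest push out)

dq_C1/dt = F_Sf1 + F_Sf2 - p_I1/2 - p_I2/4 - p_I3/9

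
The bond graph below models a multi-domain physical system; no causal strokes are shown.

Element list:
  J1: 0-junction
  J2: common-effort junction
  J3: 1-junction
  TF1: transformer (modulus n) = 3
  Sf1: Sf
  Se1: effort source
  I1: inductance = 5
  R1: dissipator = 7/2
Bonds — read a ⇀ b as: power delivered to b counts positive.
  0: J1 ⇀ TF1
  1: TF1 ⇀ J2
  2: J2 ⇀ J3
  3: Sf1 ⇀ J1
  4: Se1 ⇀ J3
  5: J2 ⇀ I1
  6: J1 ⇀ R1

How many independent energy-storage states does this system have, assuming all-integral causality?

bond 3 →Sf1  (Sf1 fixes flow; stroke at Sf1)
bond 4 →J3  (Se1 (Se) sets effort on bond)
bond 2 →J2  (only one flow-in slot at J3)
bond 1 →TF1  (0-jn J2 has e-setter on 2)
bond 5 →I1  (J2 effort already set via bond 2)
bond 0 →J1  (through TF1, causality passes straight; one stroke at TF1)
bond 6 →R1  (common-e at J1 fixed by 0)

1  (I1 all integral)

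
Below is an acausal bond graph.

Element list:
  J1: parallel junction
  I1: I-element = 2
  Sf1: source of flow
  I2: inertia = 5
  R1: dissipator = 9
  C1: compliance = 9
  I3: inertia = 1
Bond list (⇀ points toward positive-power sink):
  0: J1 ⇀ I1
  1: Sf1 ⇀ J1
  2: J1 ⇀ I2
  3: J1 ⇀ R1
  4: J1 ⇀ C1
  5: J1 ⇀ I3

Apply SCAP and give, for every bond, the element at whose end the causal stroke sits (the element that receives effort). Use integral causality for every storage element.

β1 |Sf1  (Sf1 fixes flow; stroke at Sf1)
β0 |I1  (I1: I, integral causality)
β2 |I2  (I2 integral (f out))
β4 |J1  (C1: C, integral causality)
β3 |R1  (0-jn J1 has e-setter on 4)
β5 |I3  (J1 effort already set via bond 4)

β0 →I1
β1 →Sf1
β2 →I2
β3 →R1
β4 →J1
β5 →I3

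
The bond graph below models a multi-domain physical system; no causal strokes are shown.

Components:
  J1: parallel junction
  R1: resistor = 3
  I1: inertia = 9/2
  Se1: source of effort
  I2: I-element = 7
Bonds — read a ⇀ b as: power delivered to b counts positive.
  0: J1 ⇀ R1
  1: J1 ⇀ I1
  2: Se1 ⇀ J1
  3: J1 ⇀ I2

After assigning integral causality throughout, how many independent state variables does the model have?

2  (I1, I2 all integral)

β2 |J1  (Se1: effort source, stroke at far end)
β0 |R1  (J1 effort already set via bond 2)
β1 |I1  (common-e at J1 fixed by 2)
β3 |I2  (J1 effort already set via bond 2)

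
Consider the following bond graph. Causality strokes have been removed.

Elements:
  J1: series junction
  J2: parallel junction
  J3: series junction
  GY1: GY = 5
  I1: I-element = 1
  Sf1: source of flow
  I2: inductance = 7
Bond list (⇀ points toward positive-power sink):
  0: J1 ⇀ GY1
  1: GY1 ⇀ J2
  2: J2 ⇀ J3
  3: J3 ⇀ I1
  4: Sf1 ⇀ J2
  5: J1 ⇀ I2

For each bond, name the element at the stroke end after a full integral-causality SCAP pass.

#4 stroke at Sf1  (source Sf1 imposes f)
#3 stroke at I1  (prefer integral on I1)
#2 stroke at J3  (J3 flow already set via bond 3)
#1 stroke at J2  (only one effort-in slot at J2)
#0 stroke at J1  (GY GY1: same side as bond 1)
#5 stroke at I2  (J1 needs exactly one f-in)

β0 stroke→J1
β1 stroke→J2
β2 stroke→J3
β3 stroke→I1
β4 stroke→Sf1
β5 stroke→I2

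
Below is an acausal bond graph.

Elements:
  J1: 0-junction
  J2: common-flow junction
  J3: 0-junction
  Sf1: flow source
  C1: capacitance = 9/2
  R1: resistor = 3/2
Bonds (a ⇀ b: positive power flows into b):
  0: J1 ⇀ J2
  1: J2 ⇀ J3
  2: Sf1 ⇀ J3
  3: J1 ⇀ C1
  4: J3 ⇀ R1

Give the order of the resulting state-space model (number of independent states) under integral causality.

1  (C1 all integral)

#2 |Sf1  (Sf1: flow source, stroke at near end)
#3 |J1  (C1 outputs effort q/C1)
#0 |J2  (common-e at J1 fixed by 3)
#1 |J3  (only one flow-in slot at J2)
#4 |R1  (common-e at J3 fixed by 1)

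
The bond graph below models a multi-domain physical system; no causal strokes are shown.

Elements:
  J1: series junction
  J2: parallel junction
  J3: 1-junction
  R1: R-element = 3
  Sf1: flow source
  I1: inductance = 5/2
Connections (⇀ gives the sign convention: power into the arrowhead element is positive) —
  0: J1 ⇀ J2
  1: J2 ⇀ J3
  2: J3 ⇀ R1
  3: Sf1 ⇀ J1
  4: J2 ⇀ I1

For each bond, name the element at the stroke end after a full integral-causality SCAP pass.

#0 |J1
#1 |J2
#2 |J3
#3 |Sf1
#4 |I1

bond 3 stroke→Sf1  (Sf1: flow source, stroke at near end)
bond 0 stroke→J1  (common-f at J1 fixed by 3)
bond 4 stroke→I1  (I1 outputs flow p/I1)
bond 1 stroke→J2  (closing 0-jn rule on J2)
bond 2 stroke→J3  (common-f at J3 fixed by 1)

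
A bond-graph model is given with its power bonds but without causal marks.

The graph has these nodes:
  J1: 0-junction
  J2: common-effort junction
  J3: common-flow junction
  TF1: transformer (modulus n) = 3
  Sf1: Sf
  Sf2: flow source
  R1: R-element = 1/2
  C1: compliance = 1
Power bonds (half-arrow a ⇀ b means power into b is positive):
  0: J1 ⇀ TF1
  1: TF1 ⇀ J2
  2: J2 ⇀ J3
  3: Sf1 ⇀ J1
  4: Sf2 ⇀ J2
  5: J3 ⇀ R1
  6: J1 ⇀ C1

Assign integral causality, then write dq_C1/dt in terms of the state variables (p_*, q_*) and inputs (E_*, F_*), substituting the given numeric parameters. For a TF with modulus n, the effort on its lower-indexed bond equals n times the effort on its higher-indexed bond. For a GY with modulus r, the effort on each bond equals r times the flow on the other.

dq_C1/dt = F_Sf1 + F_Sf2/3 - 2*q_C1/9

bond 3 stroke→Sf1  (Sf1 fixes flow; stroke at Sf1)
bond 4 stroke→Sf2  (Sf2 (Sf) sets flow on bond)
bond 6 stroke→J1  (C1 integral (e out))
bond 0 stroke→TF1  (common-e at J1 fixed by 6)
bond 1 stroke→J2  (through TF1, causality passes straight; one stroke at TF1)
bond 2 stroke→J3  (J2 effort already set via bond 1)
bond 5 stroke→R1  (only one flow-in slot at J3)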